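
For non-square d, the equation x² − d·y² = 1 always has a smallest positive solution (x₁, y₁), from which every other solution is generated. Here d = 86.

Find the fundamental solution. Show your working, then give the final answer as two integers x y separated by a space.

10405 1122

√86 = [9; 3,1,1,1,8,1,1,1,3,18, …], period ℓ=10 (even) → k=9
k=0  a_k=9  p_k/q_k = 9/1
…
k=2  a_k=1  p_k/q_k = 37/4
k=3  a_k=1  p_k/q_k = 65/7
k=4  a_k=1  p_k/q_k = 102/11
…
k=7  a_k=1  p_k/q_k = 1864/201
k=8  a_k=1  p_k/q_k = 2847/307
k=9  a_k=3  p_k/q_k = 10405/1122
(x₁, y₁) = (10405, 1122);  10405² − 86·1122² = 1 ✓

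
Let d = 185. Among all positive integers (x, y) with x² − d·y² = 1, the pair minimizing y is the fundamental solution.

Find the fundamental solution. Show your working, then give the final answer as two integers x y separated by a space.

9249 680

√185 = [13; 1,1,1,1,26, …], period ℓ=5 (odd) → k=9
step 0: (13, 1)  from 13·(1,0) + (0,1)
…
step 3: (41, 3)  from 1·(27,2) + (14,1)
step 4: (68, 5)  from 1·(41,3) + (27,2)
step 5: (1809, 133)  from 26·(68,5) + (41,3)
…
step 7: (3686, 271)  from 1·(1877,138) + (1809,133)
step 8: (5563, 409)  from 1·(3686,271) + (1877,138)
step 9: (9249, 680)  from 1·(5563,409) + (3686,271)
→ (9249, 680).  Check: 9249²=85544001, 185·680²=85544000, difference 1.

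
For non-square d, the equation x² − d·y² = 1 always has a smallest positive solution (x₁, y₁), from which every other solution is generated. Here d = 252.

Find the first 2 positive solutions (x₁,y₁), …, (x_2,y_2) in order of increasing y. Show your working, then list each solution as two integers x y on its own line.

√252 = [15; 1,6,1,30, …], period ℓ=4 (even) → k=3
a_0=15:  p_0=15·1+0=15,  q_0=15·0+1=1
a_1=1:  p_1=1·15+1=16,  q_1=1·1+0=1
a_2=6:  p_2=6·16+15=111,  q_2=6·1+1=7
a_3=1:  p_3=1·111+16=127,  q_3=1·7+1=8
fundamental: x₁=127, y₁=8  (since 16129 − 252·64 = 1)
(127+8√252)^2 = 32257 + 2032√252

127 8
32257 2032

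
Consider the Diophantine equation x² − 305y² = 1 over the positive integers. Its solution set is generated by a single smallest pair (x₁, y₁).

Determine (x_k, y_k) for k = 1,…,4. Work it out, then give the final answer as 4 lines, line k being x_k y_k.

[17; 2,6,2,34] for √305; ℓ=4 ⇒ convergent index 3
k=0  a_k=17  p_k/q_k = 17/1
…
k=2  a_k=6  p_k/q_k = 227/13
k=3  a_k=2  p_k/q_k = 489/28
fundamental: x₁=489, y₁=28  (since 239121 − 305·784 = 1)
k=2:  x_2 = 489·489+305·28·28 = 478241,  y_2 = 489·28+28·489 = 27384
k=3:  x_3 = 489·478241+305·28·27384 = 467719209,  y_3 = 489·27384+28·478241 = 26781524
k=4:  x_4 = 489·467719209+305·28·26781524 = 457428908161,  y_4 = 489·26781524+28·467719209 = 26192303088

489 28
478241 27384
467719209 26781524
457428908161 26192303088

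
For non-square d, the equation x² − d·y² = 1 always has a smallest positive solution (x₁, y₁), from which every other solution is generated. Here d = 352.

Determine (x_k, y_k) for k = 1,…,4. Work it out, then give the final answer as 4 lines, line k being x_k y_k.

√352 = [18; 1,3,5,9,5,3,1,36, …], period ℓ=8 (even) → k=7
i=0: a=18 ⇒ p=18, q=1
i=1: a=1 ⇒ p=19, q=1
i=2: a=3 ⇒ p=75, q=4
i=3: a=5 ⇒ p=394, q=21
…
i=5: a=5 ⇒ p=18499, q=986
i=6: a=3 ⇒ p=59118, q=3151
i=7: a=1 ⇒ p=77617, q=4137
fundamental: x₁=77617, y₁=4137  (since 6024398689 − 352·17114769 = 1)
(x_2, y_2) = (77617·77617 + 352·4137·4137, 77617·4137 + 4137·77617) = (12048797377, 642203058)
(x_3, y_3) = (77617·12048797377 + 352·4137·642203058, 77617·642203058 + 4137·12048797377) = (1870383011943601, 99691749501435)
(x_4, y_4) = (77617·1870383011943601 + 352·4137·99691749501435, 77617·99691749501435 + 4137·1870383011943601) = (290347036464004160257, 15475549041463557732)

77617 4137
12048797377 642203058
1870383011943601 99691749501435
290347036464004160257 15475549041463557732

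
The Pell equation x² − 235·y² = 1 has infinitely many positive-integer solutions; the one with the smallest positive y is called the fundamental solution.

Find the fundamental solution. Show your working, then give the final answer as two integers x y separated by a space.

[15; 3,30] for √235; ℓ=2 ⇒ convergent index 1
i=0: a=15 ⇒ p=15, q=1
i=1: a=3 ⇒ p=46, q=3
fundamental: x₁=46, y₁=3  (since 2116 − 235·9 = 1)

46 3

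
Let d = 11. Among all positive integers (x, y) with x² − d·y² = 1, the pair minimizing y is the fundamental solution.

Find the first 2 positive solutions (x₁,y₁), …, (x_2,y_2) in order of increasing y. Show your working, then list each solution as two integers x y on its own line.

√11 → a₀=3, period (3,6); ℓ=2 even so k=1
k=0  a_k=3  p_k/q_k = 3/1
k=1  a_k=3  p_k/q_k = 10/3
→ (10, 3).  Check: 10²=100, 11·3²=99, difference 1.
(x_2, y_2) = (10·10 + 11·3·3, 10·3 + 3·10) = (199, 60)

10 3
199 60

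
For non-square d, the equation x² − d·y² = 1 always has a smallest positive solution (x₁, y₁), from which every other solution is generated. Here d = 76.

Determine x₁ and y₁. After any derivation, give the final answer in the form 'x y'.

√76 = [8; 1,2,1,1,5,4,5,1,1,2,1,16, …], period ℓ=12 (even) → k=11
a_0=8:  p_0=8·1+0=8,  q_0=8·0+1=1
a_1=1:  p_1=1·8+1=9,  q_1=1·1+0=1
a_2=2:  p_2=2·9+8=26,  q_2=2·1+1=3
…
a_4=1:  p_4=1·35+26=61,  q_4=1·4+3=7
a_5=5:  p_5=5·61+35=340,  q_5=5·7+4=39
a_6=4:  p_6=4·340+61=1421,  q_6=4·39+7=163
a_7=5:  p_7=5·1421+340=7445,  q_7=5·163+39=854
a_8=1:  p_8=1·7445+1421=8866,  q_8=1·854+163=1017
a_9=1:  p_9=1·8866+7445=16311,  q_9=1·1017+854=1871
a_10=2:  p_10=2·16311+8866=41488,  q_10=2·1871+1017=4759
a_11=1:  p_11=1·41488+16311=57799,  q_11=1·4759+1871=6630
(x₁, y₁) = (57799, 6630);  57799² − 76·6630² = 1 ✓

57799 6630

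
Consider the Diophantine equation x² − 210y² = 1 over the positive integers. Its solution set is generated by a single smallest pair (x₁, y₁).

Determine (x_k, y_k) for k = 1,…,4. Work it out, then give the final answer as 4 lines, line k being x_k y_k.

29 2
1681 116
97469 6726
5651521 389992

d=210: √d = [14; 2,28] (ℓ=2, even), read p_1/q_1
a_0=14:  p_0=14·1+0=14,  q_0=14·0+1=1
a_1=2:  p_1=2·14+1=29,  q_1=2·1+0=2
(x₁, y₁) = (29, 2);  29² − 210·2² = 1 ✓
n=2: (29,2)∘(29,2) = (29·29+210·2·2, 29·2+2·29) = (1681,116)
n=3: (1681,116)∘(29,2) = (29·1681+210·2·116, 29·116+2·1681) = (97469,6726)
n=4: (97469,6726)∘(29,2) = (29·97469+210·2·6726, 29·6726+2·97469) = (5651521,389992)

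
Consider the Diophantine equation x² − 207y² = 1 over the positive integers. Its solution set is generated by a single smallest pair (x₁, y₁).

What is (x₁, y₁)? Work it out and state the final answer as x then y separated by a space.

1151 80

√207 = [14; 2,1,1,2,1,1,2,28, …], period ℓ=8 (even) → k=7
a_0=14:  p_0=14·1+0=14,  q_0=14·0+1=1
a_1=2:  p_1=2·14+1=29,  q_1=2·1+0=2
…
a_3=1:  p_3=1·43+29=72,  q_3=1·3+2=5
…
a_5=1:  p_5=1·187+72=259,  q_5=1·13+5=18
a_6=1:  p_6=1·259+187=446,  q_6=1·18+13=31
a_7=2:  p_7=2·446+259=1151,  q_7=2·31+18=80
→ (1151, 80).  Check: 1151²=1324801, 207·80²=1324800, difference 1.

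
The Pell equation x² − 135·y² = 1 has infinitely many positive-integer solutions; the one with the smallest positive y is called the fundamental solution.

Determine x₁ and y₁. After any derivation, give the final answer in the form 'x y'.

244 21

d=135: √d = [11; 1,1,1,1,1,1,1,22] (ℓ=8, even), read p_7/q_7
k=0  a_k=11  p_k/q_k = 11/1
…
k=2  a_k=1  p_k/q_k = 23/2
k=3  a_k=1  p_k/q_k = 35/3
…
k=6  a_k=1  p_k/q_k = 151/13
k=7  a_k=1  p_k/q_k = 244/21
(x₁, y₁) = (244, 21);  244² − 135·21² = 1 ✓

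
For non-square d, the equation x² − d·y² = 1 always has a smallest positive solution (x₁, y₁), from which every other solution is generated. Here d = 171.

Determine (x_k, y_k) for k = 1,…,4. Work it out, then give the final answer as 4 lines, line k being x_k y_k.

√171 → a₀=13, period (13,26); ℓ=2 even so k=1
a_0=13:  p_0=13·1+0=13,  q_0=13·0+1=1
a_1=13:  p_1=13·13+1=170,  q_1=13·1+0=13
fundamental: x₁=170, y₁=13  (since 28900 − 171·169 = 1)
k=2:  x_2 = 170·170+171·13·13 = 57799,  y_2 = 170·13+13·170 = 4420
k=3:  x_3 = 170·57799+171·13·4420 = 19651490,  y_3 = 170·4420+13·57799 = 1502787
k=4:  x_4 = 170·19651490+171·13·1502787 = 6681448801,  y_4 = 170·1502787+13·19651490 = 510943160

170 13
57799 4420
19651490 1502787
6681448801 510943160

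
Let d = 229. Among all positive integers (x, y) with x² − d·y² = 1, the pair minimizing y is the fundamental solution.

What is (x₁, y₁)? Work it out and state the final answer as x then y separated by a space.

d=229: √d = [15; 7,1,1,7,30] (ℓ=5, odd), read p_9/q_9
k=0  a_k=15  p_k/q_k = 15/1
k=1  a_k=7  p_k/q_k = 106/7
…
k=4  a_k=7  p_k/q_k = 1710/113
…
k=7  a_k=1  p_k/q_k = 413926/27353
k=8  a_k=1  p_k/q_k = 776325/51301
k=9  a_k=7  p_k/q_k = 5848201/386460
fundamental: x₁=5848201, y₁=386460  (since 34201454936401 − 229·149351331600 = 1)

5848201 386460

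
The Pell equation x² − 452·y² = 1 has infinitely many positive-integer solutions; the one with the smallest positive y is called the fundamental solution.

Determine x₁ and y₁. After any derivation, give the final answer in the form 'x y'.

√452 = [21; 3,1,5,3,10,3,5,1,3,42, …], period ℓ=10 (even) → k=9
step 0: (21, 1)  from 21·(1,0) + (0,1)
step 1: (64, 3)  from 3·(21,1) + (1,0)
step 2: (85, 4)  from 1·(64,3) + (21,1)
…
step 4: (1552, 73)  from 3·(489,23) + (85,4)
step 5: (16009, 753)  from 10·(1552,73) + (489,23)
step 6: (49579, 2332)  from 3·(16009,753) + (1552,73)
step 7: (263904, 12413)  from 5·(49579,2332) + (16009,753)
step 8: (313483, 14745)  from 1·(263904,12413) + (49579,2332)
step 9: (1204353, 56648)  from 3·(313483,14745) + (263904,12413)
fundamental: x₁=1204353, y₁=56648  (since 1450466148609 − 452·3208995904 = 1)

1204353 56648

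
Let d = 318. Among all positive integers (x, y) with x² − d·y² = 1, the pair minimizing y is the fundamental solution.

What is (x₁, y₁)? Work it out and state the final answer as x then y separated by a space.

d=318: √d = [17; 1,4,1,34] (ℓ=4, even), read p_3/q_3
k=0  a_k=17  p_k/q_k = 17/1
k=1  a_k=1  p_k/q_k = 18/1
k=2  a_k=4  p_k/q_k = 89/5
k=3  a_k=1  p_k/q_k = 107/6
fundamental: x₁=107, y₁=6  (since 11449 − 318·36 = 1)

107 6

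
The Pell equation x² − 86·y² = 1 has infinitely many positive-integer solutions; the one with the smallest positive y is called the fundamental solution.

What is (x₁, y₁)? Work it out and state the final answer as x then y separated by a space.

10405 1122

d=86: √d = [9; 3,1,1,1,8,1,1,1,3,18] (ℓ=10, even), read p_9/q_9
step 0: (9, 1)  from 9·(1,0) + (0,1)
step 1: (28, 3)  from 3·(9,1) + (1,0)
…
step 5: (881, 95)  from 8·(102,11) + (65,7)
…
step 8: (2847, 307)  from 1·(1864,201) + (983,106)
step 9: (10405, 1122)  from 3·(2847,307) + (1864,201)
fundamental: x₁=10405, y₁=1122  (since 108264025 − 86·1258884 = 1)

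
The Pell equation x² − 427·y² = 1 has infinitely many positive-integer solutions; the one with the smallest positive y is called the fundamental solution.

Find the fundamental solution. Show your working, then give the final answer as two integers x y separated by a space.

62 3

√427 = [20; 1,1,1,40, …], period ℓ=4 (even) → k=3
i=0: a=20 ⇒ p=20, q=1
…
i=2: a=1 ⇒ p=41, q=2
i=3: a=1 ⇒ p=62, q=3
→ (62, 3).  Check: 62²=3844, 427·3²=3843, difference 1.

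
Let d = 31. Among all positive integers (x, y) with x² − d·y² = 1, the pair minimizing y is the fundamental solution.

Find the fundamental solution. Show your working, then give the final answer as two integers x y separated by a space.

√31 = [5; 1,1,3,5,3,1,1,10, …], period ℓ=8 (even) → k=7
i=0: a=5 ⇒ p=5, q=1
…
i=2: a=1 ⇒ p=11, q=2
…
i=5: a=3 ⇒ p=657, q=118
i=6: a=1 ⇒ p=863, q=155
i=7: a=1 ⇒ p=1520, q=273
fundamental: x₁=1520, y₁=273  (since 2310400 − 31·74529 = 1)

1520 273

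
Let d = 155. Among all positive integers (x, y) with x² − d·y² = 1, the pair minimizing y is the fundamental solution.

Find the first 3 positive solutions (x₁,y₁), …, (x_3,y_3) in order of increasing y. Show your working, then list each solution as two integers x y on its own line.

249 20
124001 9960
61752249 4960060

d=155: √d = [12; 2,4,2,24] (ℓ=4, even), read p_3/q_3
i=0: a=12 ⇒ p=12, q=1
…
i=2: a=4 ⇒ p=112, q=9
i=3: a=2 ⇒ p=249, q=20
fundamental: x₁=249, y₁=20  (since 62001 − 155·400 = 1)
n=2: (249,20)∘(249,20) = (249·249+155·20·20, 249·20+20·249) = (124001,9960)
n=3: (124001,9960)∘(249,20) = (249·124001+155·20·9960, 249·9960+20·124001) = (61752249,4960060)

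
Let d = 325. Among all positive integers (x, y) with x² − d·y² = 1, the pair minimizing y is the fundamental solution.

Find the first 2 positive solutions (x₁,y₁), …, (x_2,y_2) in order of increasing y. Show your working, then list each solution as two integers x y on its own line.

649 36
842401 46728

√325 → a₀=18, period (36); ℓ=1 odd so k=1
i=0: a=18 ⇒ p=18, q=1
i=1: a=36 ⇒ p=649, q=36
(x₁, y₁) = (649, 36);  649² − 325·36² = 1 ✓
(649+36√325)^2 = 842401 + 46728√325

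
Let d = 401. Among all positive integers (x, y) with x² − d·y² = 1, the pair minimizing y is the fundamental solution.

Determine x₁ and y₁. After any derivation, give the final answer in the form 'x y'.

√401 = [20; 40, …], period ℓ=1 (odd) → k=1
i=0: a=20 ⇒ p=20, q=1
i=1: a=40 ⇒ p=801, q=40
(x₁, y₁) = (801, 40);  801² − 401·40² = 1 ✓

801 40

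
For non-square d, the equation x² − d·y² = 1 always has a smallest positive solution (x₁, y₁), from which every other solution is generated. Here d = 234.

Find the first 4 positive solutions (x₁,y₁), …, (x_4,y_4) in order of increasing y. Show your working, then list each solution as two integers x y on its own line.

5201 340
54100801 3536680
562756526801 36788545020
5853793337683201 382674441761360

d=234: √d = [15; 3,2,1,2,1,2,3,30] (ℓ=8, even), read p_7/q_7
a_0=15:  p_0=15·1+0=15,  q_0=15·0+1=1
…
a_6=2:  p_6=2·566+413=1545,  q_6=2·37+27=101
a_7=3:  p_7=3·1545+566=5201,  q_7=3·101+37=340
fundamental: x₁=5201, y₁=340  (since 27050401 − 234·115600 = 1)
(x_2, y_2) = (5201·5201 + 234·340·340, 5201·340 + 340·5201) = (54100801, 3536680)
(x_3, y_3) = (5201·54100801 + 234·340·3536680, 5201·3536680 + 340·54100801) = (562756526801, 36788545020)
(x_4, y_4) = (5201·562756526801 + 234·340·36788545020, 5201·36788545020 + 340·562756526801) = (5853793337683201, 382674441761360)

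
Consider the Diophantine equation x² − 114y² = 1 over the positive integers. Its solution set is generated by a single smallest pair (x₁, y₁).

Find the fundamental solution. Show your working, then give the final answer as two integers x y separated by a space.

d=114: √d = [10; 1,2,10,2,1,20] (ℓ=6, even), read p_5/q_5
k=0  a_k=10  p_k/q_k = 10/1
…
k=3  a_k=10  p_k/q_k = 331/31
k=4  a_k=2  p_k/q_k = 694/65
k=5  a_k=1  p_k/q_k = 1025/96
→ (1025, 96).  Check: 1025²=1050625, 114·96²=1050624, difference 1.

1025 96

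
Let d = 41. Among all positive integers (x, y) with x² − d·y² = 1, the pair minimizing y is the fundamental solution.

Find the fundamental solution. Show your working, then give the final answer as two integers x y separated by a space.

√41 → a₀=6, period (2,2,12); ℓ=3 odd so k=5
k=0  a_k=6  p_k/q_k = 6/1
…
k=2  a_k=2  p_k/q_k = 32/5
…
k=4  a_k=2  p_k/q_k = 826/129
k=5  a_k=2  p_k/q_k = 2049/320
(x₁, y₁) = (2049, 320);  2049² − 41·320² = 1 ✓

2049 320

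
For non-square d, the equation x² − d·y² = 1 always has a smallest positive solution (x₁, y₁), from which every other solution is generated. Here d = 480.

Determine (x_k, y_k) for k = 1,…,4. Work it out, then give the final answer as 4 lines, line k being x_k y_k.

√480 → a₀=21, period (1,9,1,42); ℓ=4 even so k=3
a_0=21:  p_0=21·1+0=21,  q_0=21·0+1=1
a_1=1:  p_1=1·21+1=22,  q_1=1·1+0=1
a_2=9:  p_2=9·22+21=219,  q_2=9·1+1=10
a_3=1:  p_3=1·219+22=241,  q_3=1·10+1=11
fundamental: x₁=241, y₁=11  (since 58081 − 480·121 = 1)
(241+11√480)^2 = 116161 + 5302√480
(241+11√480)^3 = 55989361 + 2555553√480
(241+11√480)^4 = 26986755841 + 1231771244√480

241 11
116161 5302
55989361 2555553
26986755841 1231771244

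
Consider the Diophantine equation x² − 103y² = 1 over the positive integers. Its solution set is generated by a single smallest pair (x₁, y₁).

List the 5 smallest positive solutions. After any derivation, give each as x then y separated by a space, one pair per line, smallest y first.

227528 22419
103537981567 10201900464
47115579739725224 4642436017523565
21440227253936863550977 2112568364380001494176
9756504053220377800313664488 961336909616663523916230291

√103 → a₀=10, period (6,1,2,1,1,9,1,1,2,1,6,20); ℓ=12 even so k=11
i=0: a=10 ⇒ p=10, q=1
i=1: a=6 ⇒ p=61, q=6
i=2: a=1 ⇒ p=71, q=7
i=3: a=2 ⇒ p=203, q=20
i=4: a=1 ⇒ p=274, q=27
…
i=6: a=9 ⇒ p=4567, q=450
i=7: a=1 ⇒ p=5044, q=497
i=8: a=1 ⇒ p=9611, q=947
…
i=10: a=1 ⇒ p=33877, q=3338
i=11: a=6 ⇒ p=227528, q=22419
→ (227528, 22419).  Check: 227528²=51768990784, 103·22419²=51768990783, difference 1.
(227528+22419√103)^2 = 103537981567 + 10201900464√103
(227528+22419√103)^3 = 47115579739725224 + 4642436017523565√103
(227528+22419√103)^4 = 21440227253936863550977 + 2112568364380001494176√103
(227528+22419√103)^5 = 9756504053220377800313664488 + 961336909616663523916230291√103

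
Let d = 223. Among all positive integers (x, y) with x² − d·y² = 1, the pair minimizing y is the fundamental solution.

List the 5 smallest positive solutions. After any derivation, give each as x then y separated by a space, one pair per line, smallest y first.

√223 = [14; 1,13,1,28, …], period ℓ=4 (even) → k=3
k=0  a_k=14  p_k/q_k = 14/1
…
k=2  a_k=13  p_k/q_k = 209/14
k=3  a_k=1  p_k/q_k = 224/15
fundamental: x₁=224, y₁=15  (since 50176 − 223·225 = 1)
(x_2, y_2) = (224·224 + 223·15·15, 224·15 + 15·224) = (100351, 6720)
(x_3, y_3) = (224·100351 + 223·15·6720, 224·6720 + 15·100351) = (44957024, 3010545)
(x_4, y_4) = (224·44957024 + 223·15·3010545, 224·3010545 + 15·44957024) = (20140646401, 1348717440)
(x_5, y_5) = (224·20140646401 + 223·15·1348717440, 224·1348717440 + 15·20140646401) = (9022964630624, 604222402575)

224 15
100351 6720
44957024 3010545
20140646401 1348717440
9022964630624 604222402575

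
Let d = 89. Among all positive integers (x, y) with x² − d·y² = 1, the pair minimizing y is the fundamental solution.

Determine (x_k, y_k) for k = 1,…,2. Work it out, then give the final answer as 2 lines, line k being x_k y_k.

√89 = [9; 2,3,3,2,18, …], period ℓ=5 (odd) → k=9
i=0: a=9 ⇒ p=9, q=1
i=1: a=2 ⇒ p=19, q=2
…
i=8: a=3 ⇒ p=216991, q=23001
i=9: a=2 ⇒ p=500001, q=53000
(x₁, y₁) = (500001, 53000);  500001² − 89·53000² = 1 ✓
k=2:  x_2 = 500001·500001+89·53000·53000 = 500002000001,  y_2 = 500001·53000+53000·500001 = 53000106000

500001 53000
500002000001 53000106000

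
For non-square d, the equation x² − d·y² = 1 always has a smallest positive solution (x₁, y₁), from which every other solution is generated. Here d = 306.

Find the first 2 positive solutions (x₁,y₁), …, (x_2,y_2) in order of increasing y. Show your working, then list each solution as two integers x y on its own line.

35 2
2449 140

d=306: √d = [17; 2,34] (ℓ=2, even), read p_1/q_1
step 0: (17, 1)  from 17·(1,0) + (0,1)
step 1: (35, 2)  from 2·(17,1) + (1,0)
(x₁, y₁) = (35, 2);  35² − 306·2² = 1 ✓
(35+2√306)^2 = 2449 + 140√306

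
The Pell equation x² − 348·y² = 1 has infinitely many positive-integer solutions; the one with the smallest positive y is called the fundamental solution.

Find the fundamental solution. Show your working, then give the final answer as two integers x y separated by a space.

[18; 1,1,1,8,1,1,1,36] for √348; ℓ=8 ⇒ convergent index 7
i=0: a=18 ⇒ p=18, q=1
i=1: a=1 ⇒ p=19, q=1
i=2: a=1 ⇒ p=37, q=2
…
i=4: a=8 ⇒ p=485, q=26
i=5: a=1 ⇒ p=541, q=29
i=6: a=1 ⇒ p=1026, q=55
i=7: a=1 ⇒ p=1567, q=84
→ (1567, 84).  Check: 1567²=2455489, 348·84²=2455488, difference 1.

1567 84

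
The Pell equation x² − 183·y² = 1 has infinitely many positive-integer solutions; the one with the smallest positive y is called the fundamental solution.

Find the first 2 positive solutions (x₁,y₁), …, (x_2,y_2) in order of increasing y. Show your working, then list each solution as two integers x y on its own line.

√183 → a₀=13, period (1,1,8,1,1,26); ℓ=6 even so k=5
step 0: (13, 1)  from 13·(1,0) + (0,1)
…
step 2: (27, 2)  from 1·(14,1) + (13,1)
…
step 4: (257, 19)  from 1·(230,17) + (27,2)
step 5: (487, 36)  from 1·(257,19) + (230,17)
(x₁, y₁) = (487, 36);  487² − 183·36² = 1 ✓
k=2:  x_2 = 487·487+183·36·36 = 474337,  y_2 = 487·36+36·487 = 35064

487 36
474337 35064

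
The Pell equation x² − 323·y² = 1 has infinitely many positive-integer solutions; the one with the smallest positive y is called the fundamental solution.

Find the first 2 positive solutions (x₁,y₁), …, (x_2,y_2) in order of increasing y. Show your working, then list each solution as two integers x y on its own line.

[17; 1,34] for √323; ℓ=2 ⇒ convergent index 1
step 0: (17, 1)  from 17·(1,0) + (0,1)
step 1: (18, 1)  from 1·(17,1) + (1,0)
(x₁, y₁) = (18, 1);  18² − 323·1² = 1 ✓
(x_2, y_2) = (18·18 + 323·1·1, 18·1 + 1·18) = (647, 36)

18 1
647 36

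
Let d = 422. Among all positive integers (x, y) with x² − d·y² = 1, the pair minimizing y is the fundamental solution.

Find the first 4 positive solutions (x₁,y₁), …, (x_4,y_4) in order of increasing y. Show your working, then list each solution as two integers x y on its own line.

d=422: √d = [20; 1,1,5,2,1,…,1,1,40] (ℓ=14, even), read p_13/q_13
k=0  a_k=20  p_k/q_k = 20/1
k=1  a_k=1  p_k/q_k = 21/1
k=2  a_k=1  p_k/q_k = 41/2
k=3  a_k=5  p_k/q_k = 226/11
k=4  a_k=2  p_k/q_k = 493/24
k=5  a_k=1  p_k/q_k = 719/35
k=6  a_k=3  p_k/q_k = 2650/129
k=7  a_k=20  p_k/q_k = 53719/2615
…
k=9  a_k=1  p_k/q_k = 217526/10589
k=10  a_k=2  p_k/q_k = 598859/29152
k=11  a_k=5  p_k/q_k = 3211821/156349
k=12  a_k=1  p_k/q_k = 3810680/185501
k=13  a_k=1  p_k/q_k = 7022501/341850
(x₁, y₁) = (7022501, 341850);  7022501² − 422·341850² = 1 ✓
(x_2, y_2) = (7022501·7022501 + 422·341850·341850, 7022501·341850 + 341850·7022501) = (98631040590001, 4801283933700)
(x_3, y_3) = (7022501·98631040590001 + 422·341850·4801283933700, 7022501·4801283933700 + 341850·98631040590001) = (1385273162348638202501, 67434042451384025550)
(x_4, y_4) = (7022501·1385273162348638202501 + 422·341850·67434042451384025550, 7022501·67434042451384025550 + 341850·1385273162348638202501) = (19456164335732849620362360001, 947111261097768740333867400)

7022501 341850
98631040590001 4801283933700
1385273162348638202501 67434042451384025550
19456164335732849620362360001 947111261097768740333867400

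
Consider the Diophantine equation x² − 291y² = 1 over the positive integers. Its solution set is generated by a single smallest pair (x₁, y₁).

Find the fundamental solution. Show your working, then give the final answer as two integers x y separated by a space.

290 17

[17; 17,34] for √291; ℓ=2 ⇒ convergent index 1
step 0: (17, 1)  from 17·(1,0) + (0,1)
step 1: (290, 17)  from 17·(17,1) + (1,0)
fundamental: x₁=290, y₁=17  (since 84100 − 291·289 = 1)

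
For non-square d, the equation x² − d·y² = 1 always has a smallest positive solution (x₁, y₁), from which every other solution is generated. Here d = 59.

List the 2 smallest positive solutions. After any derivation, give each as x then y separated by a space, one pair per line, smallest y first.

530 69
561799 73140

[7; 1,2,7,2,1,14] for √59; ℓ=6 ⇒ convergent index 5
a_0=7:  p_0=7·1+0=7,  q_0=7·0+1=1
…
a_2=2:  p_2=2·8+7=23,  q_2=2·1+1=3
a_3=7:  p_3=7·23+8=169,  q_3=7·3+1=22
a_4=2:  p_4=2·169+23=361,  q_4=2·22+3=47
a_5=1:  p_5=1·361+169=530,  q_5=1·47+22=69
→ (530, 69).  Check: 530²=280900, 59·69²=280899, difference 1.
k=2:  x_2 = 530·530+59·69·69 = 561799,  y_2 = 530·69+69·530 = 73140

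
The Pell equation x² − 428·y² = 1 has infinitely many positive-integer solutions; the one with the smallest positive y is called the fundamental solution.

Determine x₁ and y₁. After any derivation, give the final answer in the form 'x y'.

d=428: √d = [20; 1,2,4,1,5,10,5,1,4,2,1,40] (ℓ=12, even), read p_11/q_11
i=0: a=20 ⇒ p=20, q=1
i=1: a=1 ⇒ p=21, q=1
i=2: a=2 ⇒ p=62, q=3
i=3: a=4 ⇒ p=269, q=13
i=4: a=1 ⇒ p=331, q=16
…
i=6: a=10 ⇒ p=19571, q=946
i=7: a=5 ⇒ p=99779, q=4823
i=8: a=1 ⇒ p=119350, q=5769
i=9: a=4 ⇒ p=577179, q=27899
i=10: a=2 ⇒ p=1273708, q=61567
i=11: a=1 ⇒ p=1850887, q=89466
→ (1850887, 89466).  Check: 1850887²=3425782686769, 428·89466²=3425782686768, difference 1.

1850887 89466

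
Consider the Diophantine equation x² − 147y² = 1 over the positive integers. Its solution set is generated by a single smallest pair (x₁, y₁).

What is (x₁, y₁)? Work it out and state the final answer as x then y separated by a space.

97 8

d=147: √d = [12; 8,24] (ℓ=2, even), read p_1/q_1
step 0: (12, 1)  from 12·(1,0) + (0,1)
step 1: (97, 8)  from 8·(12,1) + (1,0)
(x₁, y₁) = (97, 8);  97² − 147·8² = 1 ✓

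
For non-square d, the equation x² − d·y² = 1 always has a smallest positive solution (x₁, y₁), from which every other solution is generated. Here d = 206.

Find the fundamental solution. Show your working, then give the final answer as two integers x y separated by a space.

59535 4148

√206 = [14; 2,1,5,14,5,1,2,28, …], period ℓ=8 (even) → k=7
step 0: (14, 1)  from 14·(1,0) + (0,1)
step 1: (29, 2)  from 2·(14,1) + (1,0)
step 2: (43, 3)  from 1·(29,2) + (14,1)
step 3: (244, 17)  from 5·(43,3) + (29,2)
step 4: (3459, 241)  from 14·(244,17) + (43,3)
step 5: (17539, 1222)  from 5·(3459,241) + (244,17)
step 6: (20998, 1463)  from 1·(17539,1222) + (3459,241)
step 7: (59535, 4148)  from 2·(20998,1463) + (17539,1222)
→ (59535, 4148).  Check: 59535²=3544416225, 206·4148²=3544416224, difference 1.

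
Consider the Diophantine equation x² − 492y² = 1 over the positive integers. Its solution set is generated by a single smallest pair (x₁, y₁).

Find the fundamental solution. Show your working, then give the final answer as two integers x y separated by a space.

[22; 5,1,1,10,1,1,5,44] for √492; ℓ=8 ⇒ convergent index 7
a_0=22:  p_0=22·1+0=22,  q_0=22·0+1=1
…
a_5=1:  p_5=1·2573+244=2817,  q_5=1·116+11=127
a_6=1:  p_6=1·2817+2573=5390,  q_6=1·127+116=243
a_7=5:  p_7=5·5390+2817=29767,  q_7=5·243+127=1342
(x₁, y₁) = (29767, 1342);  29767² − 492·1342² = 1 ✓

29767 1342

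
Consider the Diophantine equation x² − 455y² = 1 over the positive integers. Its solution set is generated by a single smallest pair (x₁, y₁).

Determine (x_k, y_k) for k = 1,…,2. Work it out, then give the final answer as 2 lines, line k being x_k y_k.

√455 = [21; 3,42, …], period ℓ=2 (even) → k=1
a_0=21:  p_0=21·1+0=21,  q_0=21·0+1=1
a_1=3:  p_1=3·21+1=64,  q_1=3·1+0=3
fundamental: x₁=64, y₁=3  (since 4096 − 455·9 = 1)
k=2:  x_2 = 64·64+455·3·3 = 8191,  y_2 = 64·3+3·64 = 384

64 3
8191 384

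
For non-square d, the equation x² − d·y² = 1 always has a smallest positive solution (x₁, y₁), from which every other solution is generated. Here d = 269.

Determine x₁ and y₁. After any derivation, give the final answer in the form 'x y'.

√269 → a₀=16, period (2,2,32); ℓ=3 odd so k=5
i=0: a=16 ⇒ p=16, q=1
i=1: a=2 ⇒ p=33, q=2
i=2: a=2 ⇒ p=82, q=5
i=3: a=32 ⇒ p=2657, q=162
i=4: a=2 ⇒ p=5396, q=329
i=5: a=2 ⇒ p=13449, q=820
→ (13449, 820).  Check: 13449²=180875601, 269·820²=180875600, difference 1.

13449 820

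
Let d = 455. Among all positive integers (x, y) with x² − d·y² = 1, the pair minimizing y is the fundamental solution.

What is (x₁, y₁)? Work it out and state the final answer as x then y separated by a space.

64 3

√455 → a₀=21, period (3,42); ℓ=2 even so k=1
i=0: a=21 ⇒ p=21, q=1
i=1: a=3 ⇒ p=64, q=3
(x₁, y₁) = (64, 3);  64² − 455·3² = 1 ✓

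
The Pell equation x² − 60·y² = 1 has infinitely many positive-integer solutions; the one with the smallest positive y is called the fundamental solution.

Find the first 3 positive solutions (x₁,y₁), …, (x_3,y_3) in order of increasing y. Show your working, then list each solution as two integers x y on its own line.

√60 = [7; 1,2,1,14, …], period ℓ=4 (even) → k=3
k=0  a_k=7  p_k/q_k = 7/1
…
k=2  a_k=2  p_k/q_k = 23/3
k=3  a_k=1  p_k/q_k = 31/4
(x₁, y₁) = (31, 4);  31² − 60·4² = 1 ✓
n=2: (31,4)∘(31,4) = (31·31+60·4·4, 31·4+4·31) = (1921,248)
n=3: (1921,248)∘(31,4) = (31·1921+60·4·248, 31·248+4·1921) = (119071,15372)

31 4
1921 248
119071 15372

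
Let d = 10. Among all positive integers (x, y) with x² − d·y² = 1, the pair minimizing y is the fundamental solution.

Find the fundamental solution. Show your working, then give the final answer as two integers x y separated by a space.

19 6

√10 → a₀=3, period (6); ℓ=1 odd so k=1
step 0: (3, 1)  from 3·(1,0) + (0,1)
step 1: (19, 6)  from 6·(3,1) + (1,0)
(x₁, y₁) = (19, 6);  19² − 10·6² = 1 ✓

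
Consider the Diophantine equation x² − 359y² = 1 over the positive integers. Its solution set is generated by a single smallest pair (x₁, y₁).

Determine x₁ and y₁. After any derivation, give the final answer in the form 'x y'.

360 19

√359 = [18; 1,17,1,36, …], period ℓ=4 (even) → k=3
a_0=18:  p_0=18·1+0=18,  q_0=18·0+1=1
…
a_2=17:  p_2=17·19+18=341,  q_2=17·1+1=18
a_3=1:  p_3=1·341+19=360,  q_3=1·18+1=19
→ (360, 19).  Check: 360²=129600, 359·19²=129599, difference 1.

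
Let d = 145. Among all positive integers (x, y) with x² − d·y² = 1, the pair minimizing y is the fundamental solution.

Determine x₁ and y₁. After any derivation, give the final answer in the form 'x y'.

289 24

d=145: √d = [12; 24] (ℓ=1, odd), read p_1/q_1
step 0: (12, 1)  from 12·(1,0) + (0,1)
step 1: (289, 24)  from 24·(12,1) + (1,0)
→ (289, 24).  Check: 289²=83521, 145·24²=83520, difference 1.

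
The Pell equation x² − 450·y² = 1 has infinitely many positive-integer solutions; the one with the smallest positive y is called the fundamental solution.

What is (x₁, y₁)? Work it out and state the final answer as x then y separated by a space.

19601 924

[21; 4,1,2,4,2,1,4,42] for √450; ℓ=8 ⇒ convergent index 7
k=0  a_k=21  p_k/q_k = 21/1
k=1  a_k=4  p_k/q_k = 85/4
k=2  a_k=1  p_k/q_k = 106/5
…
k=4  a_k=4  p_k/q_k = 1294/61
k=5  a_k=2  p_k/q_k = 2885/136
k=6  a_k=1  p_k/q_k = 4179/197
k=7  a_k=4  p_k/q_k = 19601/924
(x₁, y₁) = (19601, 924);  19601² − 450·924² = 1 ✓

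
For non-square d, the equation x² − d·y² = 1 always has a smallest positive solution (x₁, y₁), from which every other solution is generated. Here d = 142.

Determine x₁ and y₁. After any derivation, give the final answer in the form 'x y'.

[11; 1,10,1,22] for √142; ℓ=4 ⇒ convergent index 3
i=0: a=11 ⇒ p=11, q=1
i=1: a=1 ⇒ p=12, q=1
i=2: a=10 ⇒ p=131, q=11
i=3: a=1 ⇒ p=143, q=12
→ (143, 12).  Check: 143²=20449, 142·12²=20448, difference 1.

143 12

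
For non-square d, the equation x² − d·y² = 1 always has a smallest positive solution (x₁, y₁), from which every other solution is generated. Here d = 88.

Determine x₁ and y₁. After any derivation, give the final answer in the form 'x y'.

197 21

√88 = [9; 2,1,1,1,2,18, …], period ℓ=6 (even) → k=5
k=0  a_k=9  p_k/q_k = 9/1
…
k=3  a_k=1  p_k/q_k = 47/5
k=4  a_k=1  p_k/q_k = 75/8
k=5  a_k=2  p_k/q_k = 197/21
fundamental: x₁=197, y₁=21  (since 38809 − 88·441 = 1)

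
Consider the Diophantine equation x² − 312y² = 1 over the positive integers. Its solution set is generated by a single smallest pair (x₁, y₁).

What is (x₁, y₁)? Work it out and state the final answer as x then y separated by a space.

[17; 1,1,1,34] for √312; ℓ=4 ⇒ convergent index 3
a_0=17:  p_0=17·1+0=17,  q_0=17·0+1=1
a_1=1:  p_1=1·17+1=18,  q_1=1·1+0=1
a_2=1:  p_2=1·18+17=35,  q_2=1·1+1=2
a_3=1:  p_3=1·35+18=53,  q_3=1·2+1=3
fundamental: x₁=53, y₁=3  (since 2809 − 312·9 = 1)

53 3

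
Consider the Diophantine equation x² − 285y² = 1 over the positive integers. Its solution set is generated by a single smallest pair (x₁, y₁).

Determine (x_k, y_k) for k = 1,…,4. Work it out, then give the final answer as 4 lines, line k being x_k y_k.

2431 144
11819521 700128
57466508671 3404022192
279402153338881 16550355197376

√285 → a₀=16, period (1,7,2,7,1,32); ℓ=6 even so k=5
i=0: a=16 ⇒ p=16, q=1
i=1: a=1 ⇒ p=17, q=1
i=2: a=7 ⇒ p=135, q=8
i=3: a=2 ⇒ p=287, q=17
i=4: a=7 ⇒ p=2144, q=127
i=5: a=1 ⇒ p=2431, q=144
fundamental: x₁=2431, y₁=144  (since 5909761 − 285·20736 = 1)
(x_2, y_2) = (2431·2431 + 285·144·144, 2431·144 + 144·2431) = (11819521, 700128)
(x_3, y_3) = (2431·11819521 + 285·144·700128, 2431·700128 + 144·11819521) = (57466508671, 3404022192)
(x_4, y_4) = (2431·57466508671 + 285·144·3404022192, 2431·3404022192 + 144·57466508671) = (279402153338881, 16550355197376)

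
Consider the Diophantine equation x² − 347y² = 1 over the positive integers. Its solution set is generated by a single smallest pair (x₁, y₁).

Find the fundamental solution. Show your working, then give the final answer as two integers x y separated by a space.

d=347: √d = [18; 1,1,1,2,4,…,1,1,36] (ℓ=14, even), read p_13/q_13
i=0: a=18 ⇒ p=18, q=1
…
i=4: a=2 ⇒ p=149, q=8
…
i=12: a=1 ⇒ p=402885, q=21628
i=13: a=1 ⇒ p=641602, q=34443
(x₁, y₁) = (641602, 34443);  641602² − 347·34443² = 1 ✓

641602 34443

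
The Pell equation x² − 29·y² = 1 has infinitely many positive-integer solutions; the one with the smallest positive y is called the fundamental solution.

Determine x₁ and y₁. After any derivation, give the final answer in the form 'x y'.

9801 1820

[5; 2,1,1,2,10] for √29; ℓ=5 ⇒ convergent index 9
step 0: (5, 1)  from 5·(1,0) + (0,1)
step 1: (11, 2)  from 2·(5,1) + (1,0)
step 2: (16, 3)  from 1·(11,2) + (5,1)
step 3: (27, 5)  from 1·(16,3) + (11,2)
step 4: (70, 13)  from 2·(27,5) + (16,3)
step 5: (727, 135)  from 10·(70,13) + (27,5)
step 6: (1524, 283)  from 2·(727,135) + (70,13)
step 7: (2251, 418)  from 1·(1524,283) + (727,135)
step 8: (3775, 701)  from 1·(2251,418) + (1524,283)
step 9: (9801, 1820)  from 2·(3775,701) + (2251,418)
fundamental: x₁=9801, y₁=1820  (since 96059601 − 29·3312400 = 1)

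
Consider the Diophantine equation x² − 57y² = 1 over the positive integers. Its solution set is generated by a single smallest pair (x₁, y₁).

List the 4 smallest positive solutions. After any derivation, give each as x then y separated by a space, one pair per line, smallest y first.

151 20
45601 6040
13771351 1824060
4158902401 550860080

[7; 1,1,4,1,1,14] for √57; ℓ=6 ⇒ convergent index 5
a_0=7:  p_0=7·1+0=7,  q_0=7·0+1=1
…
a_2=1:  p_2=1·8+7=15,  q_2=1·1+1=2
…
a_4=1:  p_4=1·68+15=83,  q_4=1·9+2=11
a_5=1:  p_5=1·83+68=151,  q_5=1·11+9=20
→ (151, 20).  Check: 151²=22801, 57·20²=22800, difference 1.
(151+20√57)^2 = 45601 + 6040√57
(151+20√57)^3 = 13771351 + 1824060√57
(151+20√57)^4 = 4158902401 + 550860080√57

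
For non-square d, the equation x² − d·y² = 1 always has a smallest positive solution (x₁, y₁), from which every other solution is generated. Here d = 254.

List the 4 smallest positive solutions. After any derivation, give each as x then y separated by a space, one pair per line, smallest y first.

[15; 1,14,1,30] for √254; ℓ=4 ⇒ convergent index 3
k=0  a_k=15  p_k/q_k = 15/1
k=1  a_k=1  p_k/q_k = 16/1
k=2  a_k=14  p_k/q_k = 239/15
k=3  a_k=1  p_k/q_k = 255/16
(x₁, y₁) = (255, 16);  255² − 254·16² = 1 ✓
n=2: (255,16)∘(255,16) = (255·255+254·16·16, 255·16+16·255) = (130049,8160)
n=3: (130049,8160)∘(255,16) = (255·130049+254·16·8160, 255·8160+16·130049) = (66324735,4161584)
n=4: (66324735,4161584)∘(255,16) = (255·66324735+254·16·4161584, 255·4161584+16·66324735) = (33825484801,2122399680)

255 16
130049 8160
66324735 4161584
33825484801 2122399680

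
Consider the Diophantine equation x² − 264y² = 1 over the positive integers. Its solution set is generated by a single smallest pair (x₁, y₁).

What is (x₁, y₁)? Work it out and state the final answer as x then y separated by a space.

65 4

√264 = [16; 4,32, …], period ℓ=2 (even) → k=1
k=0  a_k=16  p_k/q_k = 16/1
k=1  a_k=4  p_k/q_k = 65/4
fundamental: x₁=65, y₁=4  (since 4225 − 264·16 = 1)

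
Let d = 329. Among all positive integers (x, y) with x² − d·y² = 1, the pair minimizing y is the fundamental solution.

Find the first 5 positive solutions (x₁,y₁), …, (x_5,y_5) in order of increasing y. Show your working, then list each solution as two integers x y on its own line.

2376415 131016
11294696504449 622696775280
53681772387237964255 2959571914453911384
255140338255224918953587201 14066342182173360946441440
1212638653869526969777790618564575 66854933113696055535160815363816

d=329: √d = [18; 7,4,2,1,1,4,1,1,2,4,7,36] (ℓ=12, even), read p_11/q_11
k=0  a_k=18  p_k/q_k = 18/1
k=1  a_k=7  p_k/q_k = 127/7
k=2  a_k=4  p_k/q_k = 526/29
k=3  a_k=2  p_k/q_k = 1179/65
k=4  a_k=1  p_k/q_k = 1705/94
…
k=6  a_k=4  p_k/q_k = 13241/730
k=7  a_k=1  p_k/q_k = 16125/889
k=8  a_k=1  p_k/q_k = 29366/1619
…
k=10  a_k=4  p_k/q_k = 328794/18127
k=11  a_k=7  p_k/q_k = 2376415/131016
(x₁, y₁) = (2376415, 131016);  2376415² − 329·131016² = 1 ✓
k=2:  x_2 = 2376415·2376415+329·131016·131016 = 11294696504449,  y_2 = 2376415·131016+131016·2376415 = 622696775280
k=3:  x_3 = 2376415·11294696504449+329·131016·622696775280 = 53681772387237964255,  y_3 = 2376415·622696775280+131016·11294696504449 = 2959571914453911384
k=4:  x_4 = 2376415·53681772387237964255+329·131016·2959571914453911384 = 255140338255224918953587201,  y_4 = 2376415·2959571914453911384+131016·53681772387237964255 = 14066342182173360946441440
k=5:  x_5 = 2376415·255140338255224918953587201+329·131016·14066342182173360946441440 = 1212638653869526969777790618564575,  y_5 = 2376415·14066342182173360946441440+131016·255140338255224918953587201 = 66854933113696055535160815363816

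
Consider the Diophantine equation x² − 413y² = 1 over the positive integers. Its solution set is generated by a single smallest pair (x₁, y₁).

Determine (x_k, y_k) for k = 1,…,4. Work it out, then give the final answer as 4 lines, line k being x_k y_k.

113399 5580
25718666401 1265532840
5832942102300599 287020317040740
1322899602891852585601 65095633862940217680

√413 → a₀=20, period (3,9,1,4,1,9,3,40); ℓ=8 even so k=7
i=0: a=20 ⇒ p=20, q=1
…
i=6: a=9 ⇒ p=36560, q=1799
i=7: a=3 ⇒ p=113399, q=5580
→ (113399, 5580).  Check: 113399²=12859333201, 413·5580²=12859333200, difference 1.
k=2:  x_2 = 113399·113399+413·5580·5580 = 25718666401,  y_2 = 113399·5580+5580·113399 = 1265532840
k=3:  x_3 = 113399·25718666401+413·5580·1265532840 = 5832942102300599,  y_3 = 113399·1265532840+5580·25718666401 = 287020317040740
k=4:  x_4 = 113399·5832942102300599+413·5580·287020317040740 = 1322899602891852585601,  y_4 = 113399·287020317040740+5580·5832942102300599 = 65095633862940217680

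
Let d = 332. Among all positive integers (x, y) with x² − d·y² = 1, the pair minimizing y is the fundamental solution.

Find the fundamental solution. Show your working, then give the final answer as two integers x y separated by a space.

[18; 4,1,1,8,1,1,4,36] for √332; ℓ=8 ⇒ convergent index 7
step 0: (18, 1)  from 18·(1,0) + (0,1)
…
step 2: (91, 5)  from 1·(73,4) + (18,1)
step 3: (164, 9)  from 1·(91,5) + (73,4)
…
step 5: (1567, 86)  from 1·(1403,77) + (164,9)
step 6: (2970, 163)  from 1·(1567,86) + (1403,77)
step 7: (13447, 738)  from 4·(2970,163) + (1567,86)
fundamental: x₁=13447, y₁=738  (since 180821809 − 332·544644 = 1)

13447 738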